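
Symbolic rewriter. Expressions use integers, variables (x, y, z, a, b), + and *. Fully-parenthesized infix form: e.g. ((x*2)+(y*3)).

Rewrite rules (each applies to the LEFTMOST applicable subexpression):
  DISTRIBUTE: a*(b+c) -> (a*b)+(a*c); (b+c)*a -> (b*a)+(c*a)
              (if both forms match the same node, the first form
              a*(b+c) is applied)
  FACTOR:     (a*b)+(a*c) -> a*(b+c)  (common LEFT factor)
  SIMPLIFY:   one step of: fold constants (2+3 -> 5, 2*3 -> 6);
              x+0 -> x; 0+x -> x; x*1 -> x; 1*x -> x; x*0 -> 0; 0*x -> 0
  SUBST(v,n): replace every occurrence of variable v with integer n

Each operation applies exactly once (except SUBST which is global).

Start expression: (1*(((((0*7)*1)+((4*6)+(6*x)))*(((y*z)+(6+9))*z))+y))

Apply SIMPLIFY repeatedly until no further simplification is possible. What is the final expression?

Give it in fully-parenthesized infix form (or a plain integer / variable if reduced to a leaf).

Start: (1*(((((0*7)*1)+((4*6)+(6*x)))*(((y*z)+(6+9))*z))+y))
Step 1: at root: (1*(((((0*7)*1)+((4*6)+(6*x)))*(((y*z)+(6+9))*z))+y)) -> (((((0*7)*1)+((4*6)+(6*x)))*(((y*z)+(6+9))*z))+y); overall: (1*(((((0*7)*1)+((4*6)+(6*x)))*(((y*z)+(6+9))*z))+y)) -> (((((0*7)*1)+((4*6)+(6*x)))*(((y*z)+(6+9))*z))+y)
Step 2: at LLL: ((0*7)*1) -> (0*7); overall: (((((0*7)*1)+((4*6)+(6*x)))*(((y*z)+(6+9))*z))+y) -> ((((0*7)+((4*6)+(6*x)))*(((y*z)+(6+9))*z))+y)
Step 3: at LLL: (0*7) -> 0; overall: ((((0*7)+((4*6)+(6*x)))*(((y*z)+(6+9))*z))+y) -> (((0+((4*6)+(6*x)))*(((y*z)+(6+9))*z))+y)
Step 4: at LL: (0+((4*6)+(6*x))) -> ((4*6)+(6*x)); overall: (((0+((4*6)+(6*x)))*(((y*z)+(6+9))*z))+y) -> ((((4*6)+(6*x))*(((y*z)+(6+9))*z))+y)
Step 5: at LLL: (4*6) -> 24; overall: ((((4*6)+(6*x))*(((y*z)+(6+9))*z))+y) -> (((24+(6*x))*(((y*z)+(6+9))*z))+y)
Step 6: at LRLR: (6+9) -> 15; overall: (((24+(6*x))*(((y*z)+(6+9))*z))+y) -> (((24+(6*x))*(((y*z)+15)*z))+y)
Fixed point: (((24+(6*x))*(((y*z)+15)*z))+y)

Answer: (((24+(6*x))*(((y*z)+15)*z))+y)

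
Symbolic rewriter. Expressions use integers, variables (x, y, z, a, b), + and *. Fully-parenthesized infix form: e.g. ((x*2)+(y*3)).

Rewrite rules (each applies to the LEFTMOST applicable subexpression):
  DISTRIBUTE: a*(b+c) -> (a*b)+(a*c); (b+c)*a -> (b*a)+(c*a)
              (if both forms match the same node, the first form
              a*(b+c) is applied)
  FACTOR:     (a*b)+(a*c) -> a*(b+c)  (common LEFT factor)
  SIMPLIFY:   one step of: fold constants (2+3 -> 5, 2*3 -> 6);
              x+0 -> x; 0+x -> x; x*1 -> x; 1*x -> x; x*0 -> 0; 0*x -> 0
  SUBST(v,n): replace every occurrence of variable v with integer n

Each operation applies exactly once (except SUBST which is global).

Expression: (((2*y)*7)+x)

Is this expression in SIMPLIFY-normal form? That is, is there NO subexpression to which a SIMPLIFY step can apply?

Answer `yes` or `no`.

Answer: yes

Derivation:
Expression: (((2*y)*7)+x)
Scanning for simplifiable subexpressions (pre-order)...
  at root: (((2*y)*7)+x) (not simplifiable)
  at L: ((2*y)*7) (not simplifiable)
  at LL: (2*y) (not simplifiable)
Result: no simplifiable subexpression found -> normal form.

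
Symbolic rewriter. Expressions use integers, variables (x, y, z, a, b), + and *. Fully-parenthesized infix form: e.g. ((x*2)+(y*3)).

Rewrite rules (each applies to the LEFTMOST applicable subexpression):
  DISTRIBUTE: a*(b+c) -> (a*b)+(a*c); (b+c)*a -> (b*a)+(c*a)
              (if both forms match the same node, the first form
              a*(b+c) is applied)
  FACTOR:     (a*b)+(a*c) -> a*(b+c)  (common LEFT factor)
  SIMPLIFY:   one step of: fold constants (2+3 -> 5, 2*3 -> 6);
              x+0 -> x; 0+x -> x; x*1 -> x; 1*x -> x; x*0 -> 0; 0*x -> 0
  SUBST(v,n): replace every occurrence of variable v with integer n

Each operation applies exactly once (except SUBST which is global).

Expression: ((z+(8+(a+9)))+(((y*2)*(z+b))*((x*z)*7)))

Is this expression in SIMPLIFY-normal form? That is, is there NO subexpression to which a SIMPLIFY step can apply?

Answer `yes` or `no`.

Expression: ((z+(8+(a+9)))+(((y*2)*(z+b))*((x*z)*7)))
Scanning for simplifiable subexpressions (pre-order)...
  at root: ((z+(8+(a+9)))+(((y*2)*(z+b))*((x*z)*7))) (not simplifiable)
  at L: (z+(8+(a+9))) (not simplifiable)
  at LR: (8+(a+9)) (not simplifiable)
  at LRR: (a+9) (not simplifiable)
  at R: (((y*2)*(z+b))*((x*z)*7)) (not simplifiable)
  at RL: ((y*2)*(z+b)) (not simplifiable)
  at RLL: (y*2) (not simplifiable)
  at RLR: (z+b) (not simplifiable)
  at RR: ((x*z)*7) (not simplifiable)
  at RRL: (x*z) (not simplifiable)
Result: no simplifiable subexpression found -> normal form.

Answer: yes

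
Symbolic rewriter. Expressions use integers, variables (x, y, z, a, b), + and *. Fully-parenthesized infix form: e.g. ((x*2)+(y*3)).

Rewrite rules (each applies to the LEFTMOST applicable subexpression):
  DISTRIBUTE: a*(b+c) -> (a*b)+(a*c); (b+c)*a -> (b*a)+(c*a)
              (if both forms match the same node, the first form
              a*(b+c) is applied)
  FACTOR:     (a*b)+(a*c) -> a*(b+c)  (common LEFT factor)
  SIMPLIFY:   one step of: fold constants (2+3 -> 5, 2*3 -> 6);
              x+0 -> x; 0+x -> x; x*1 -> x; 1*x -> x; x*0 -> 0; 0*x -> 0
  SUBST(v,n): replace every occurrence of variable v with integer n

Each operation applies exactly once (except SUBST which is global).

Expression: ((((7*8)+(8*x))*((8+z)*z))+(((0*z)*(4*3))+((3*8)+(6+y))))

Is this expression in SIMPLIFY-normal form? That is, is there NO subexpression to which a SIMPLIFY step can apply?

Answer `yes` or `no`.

Answer: no

Derivation:
Expression: ((((7*8)+(8*x))*((8+z)*z))+(((0*z)*(4*3))+((3*8)+(6+y))))
Scanning for simplifiable subexpressions (pre-order)...
  at root: ((((7*8)+(8*x))*((8+z)*z))+(((0*z)*(4*3))+((3*8)+(6+y)))) (not simplifiable)
  at L: (((7*8)+(8*x))*((8+z)*z)) (not simplifiable)
  at LL: ((7*8)+(8*x)) (not simplifiable)
  at LLL: (7*8) (SIMPLIFIABLE)
  at LLR: (8*x) (not simplifiable)
  at LR: ((8+z)*z) (not simplifiable)
  at LRL: (8+z) (not simplifiable)
  at R: (((0*z)*(4*3))+((3*8)+(6+y))) (not simplifiable)
  at RL: ((0*z)*(4*3)) (not simplifiable)
  at RLL: (0*z) (SIMPLIFIABLE)
  at RLR: (4*3) (SIMPLIFIABLE)
  at RR: ((3*8)+(6+y)) (not simplifiable)
  at RRL: (3*8) (SIMPLIFIABLE)
  at RRR: (6+y) (not simplifiable)
Found simplifiable subexpr at path LLL: (7*8)
One SIMPLIFY step would give: (((56+(8*x))*((8+z)*z))+(((0*z)*(4*3))+((3*8)+(6+y))))
-> NOT in normal form.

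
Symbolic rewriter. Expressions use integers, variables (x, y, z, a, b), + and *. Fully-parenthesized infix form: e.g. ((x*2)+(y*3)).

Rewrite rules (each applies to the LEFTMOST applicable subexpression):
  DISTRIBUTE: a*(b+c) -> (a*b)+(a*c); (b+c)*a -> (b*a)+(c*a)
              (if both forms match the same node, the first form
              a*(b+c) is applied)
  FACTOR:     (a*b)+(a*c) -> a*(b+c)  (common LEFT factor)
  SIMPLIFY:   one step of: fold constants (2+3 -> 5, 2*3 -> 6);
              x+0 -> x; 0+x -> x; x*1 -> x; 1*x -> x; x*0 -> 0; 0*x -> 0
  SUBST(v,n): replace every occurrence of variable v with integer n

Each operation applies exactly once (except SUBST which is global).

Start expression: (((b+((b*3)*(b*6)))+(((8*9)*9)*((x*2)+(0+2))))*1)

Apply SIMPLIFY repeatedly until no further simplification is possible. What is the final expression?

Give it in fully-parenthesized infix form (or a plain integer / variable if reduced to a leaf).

Answer: ((b+((b*3)*(b*6)))+(648*((x*2)+2)))

Derivation:
Start: (((b+((b*3)*(b*6)))+(((8*9)*9)*((x*2)+(0+2))))*1)
Step 1: at root: (((b+((b*3)*(b*6)))+(((8*9)*9)*((x*2)+(0+2))))*1) -> ((b+((b*3)*(b*6)))+(((8*9)*9)*((x*2)+(0+2)))); overall: (((b+((b*3)*(b*6)))+(((8*9)*9)*((x*2)+(0+2))))*1) -> ((b+((b*3)*(b*6)))+(((8*9)*9)*((x*2)+(0+2))))
Step 2: at RLL: (8*9) -> 72; overall: ((b+((b*3)*(b*6)))+(((8*9)*9)*((x*2)+(0+2)))) -> ((b+((b*3)*(b*6)))+((72*9)*((x*2)+(0+2))))
Step 3: at RL: (72*9) -> 648; overall: ((b+((b*3)*(b*6)))+((72*9)*((x*2)+(0+2)))) -> ((b+((b*3)*(b*6)))+(648*((x*2)+(0+2))))
Step 4: at RRR: (0+2) -> 2; overall: ((b+((b*3)*(b*6)))+(648*((x*2)+(0+2)))) -> ((b+((b*3)*(b*6)))+(648*((x*2)+2)))
Fixed point: ((b+((b*3)*(b*6)))+(648*((x*2)+2)))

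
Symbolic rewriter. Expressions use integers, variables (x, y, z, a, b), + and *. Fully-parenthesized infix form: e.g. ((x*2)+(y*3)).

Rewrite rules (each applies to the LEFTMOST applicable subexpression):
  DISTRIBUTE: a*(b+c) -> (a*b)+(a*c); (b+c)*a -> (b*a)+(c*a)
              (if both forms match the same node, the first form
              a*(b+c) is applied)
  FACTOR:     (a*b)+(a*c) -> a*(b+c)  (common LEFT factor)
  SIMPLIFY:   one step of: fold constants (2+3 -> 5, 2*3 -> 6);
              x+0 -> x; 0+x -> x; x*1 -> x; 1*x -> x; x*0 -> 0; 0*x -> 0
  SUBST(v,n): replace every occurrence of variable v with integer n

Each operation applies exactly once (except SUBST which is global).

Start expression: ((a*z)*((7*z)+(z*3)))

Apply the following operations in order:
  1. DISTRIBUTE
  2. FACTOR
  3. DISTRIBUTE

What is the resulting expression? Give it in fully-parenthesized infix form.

Start: ((a*z)*((7*z)+(z*3)))
Apply DISTRIBUTE at root (target: ((a*z)*((7*z)+(z*3)))): ((a*z)*((7*z)+(z*3))) -> (((a*z)*(7*z))+((a*z)*(z*3)))
Apply FACTOR at root (target: (((a*z)*(7*z))+((a*z)*(z*3)))): (((a*z)*(7*z))+((a*z)*(z*3))) -> ((a*z)*((7*z)+(z*3)))
Apply DISTRIBUTE at root (target: ((a*z)*((7*z)+(z*3)))): ((a*z)*((7*z)+(z*3))) -> (((a*z)*(7*z))+((a*z)*(z*3)))

Answer: (((a*z)*(7*z))+((a*z)*(z*3)))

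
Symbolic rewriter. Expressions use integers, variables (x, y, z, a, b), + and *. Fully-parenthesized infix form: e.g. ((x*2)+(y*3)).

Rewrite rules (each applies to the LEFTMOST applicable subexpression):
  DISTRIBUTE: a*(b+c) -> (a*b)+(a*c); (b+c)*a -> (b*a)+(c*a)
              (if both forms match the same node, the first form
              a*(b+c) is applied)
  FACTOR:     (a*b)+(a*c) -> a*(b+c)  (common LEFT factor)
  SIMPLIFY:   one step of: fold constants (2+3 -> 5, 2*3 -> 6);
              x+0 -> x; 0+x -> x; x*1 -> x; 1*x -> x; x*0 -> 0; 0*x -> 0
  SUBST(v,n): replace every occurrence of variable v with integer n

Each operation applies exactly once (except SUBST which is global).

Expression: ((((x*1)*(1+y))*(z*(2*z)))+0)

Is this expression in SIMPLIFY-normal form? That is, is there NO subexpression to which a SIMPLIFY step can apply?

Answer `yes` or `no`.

Expression: ((((x*1)*(1+y))*(z*(2*z)))+0)
Scanning for simplifiable subexpressions (pre-order)...
  at root: ((((x*1)*(1+y))*(z*(2*z)))+0) (SIMPLIFIABLE)
  at L: (((x*1)*(1+y))*(z*(2*z))) (not simplifiable)
  at LL: ((x*1)*(1+y)) (not simplifiable)
  at LLL: (x*1) (SIMPLIFIABLE)
  at LLR: (1+y) (not simplifiable)
  at LR: (z*(2*z)) (not simplifiable)
  at LRR: (2*z) (not simplifiable)
Found simplifiable subexpr at path root: ((((x*1)*(1+y))*(z*(2*z)))+0)
One SIMPLIFY step would give: (((x*1)*(1+y))*(z*(2*z)))
-> NOT in normal form.

Answer: no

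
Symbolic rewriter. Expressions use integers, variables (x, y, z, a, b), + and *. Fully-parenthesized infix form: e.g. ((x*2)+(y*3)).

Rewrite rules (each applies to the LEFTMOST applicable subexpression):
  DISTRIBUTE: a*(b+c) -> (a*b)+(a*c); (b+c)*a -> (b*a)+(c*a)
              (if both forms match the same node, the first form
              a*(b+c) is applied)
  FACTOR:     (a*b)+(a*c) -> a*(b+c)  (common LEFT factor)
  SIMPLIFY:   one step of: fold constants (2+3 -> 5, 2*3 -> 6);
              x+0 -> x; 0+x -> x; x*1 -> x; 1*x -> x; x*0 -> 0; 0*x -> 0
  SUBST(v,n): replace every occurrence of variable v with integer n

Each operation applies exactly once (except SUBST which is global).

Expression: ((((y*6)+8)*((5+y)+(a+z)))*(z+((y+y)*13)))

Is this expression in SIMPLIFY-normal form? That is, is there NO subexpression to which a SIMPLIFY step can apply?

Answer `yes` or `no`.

Answer: yes

Derivation:
Expression: ((((y*6)+8)*((5+y)+(a+z)))*(z+((y+y)*13)))
Scanning for simplifiable subexpressions (pre-order)...
  at root: ((((y*6)+8)*((5+y)+(a+z)))*(z+((y+y)*13))) (not simplifiable)
  at L: (((y*6)+8)*((5+y)+(a+z))) (not simplifiable)
  at LL: ((y*6)+8) (not simplifiable)
  at LLL: (y*6) (not simplifiable)
  at LR: ((5+y)+(a+z)) (not simplifiable)
  at LRL: (5+y) (not simplifiable)
  at LRR: (a+z) (not simplifiable)
  at R: (z+((y+y)*13)) (not simplifiable)
  at RR: ((y+y)*13) (not simplifiable)
  at RRL: (y+y) (not simplifiable)
Result: no simplifiable subexpression found -> normal form.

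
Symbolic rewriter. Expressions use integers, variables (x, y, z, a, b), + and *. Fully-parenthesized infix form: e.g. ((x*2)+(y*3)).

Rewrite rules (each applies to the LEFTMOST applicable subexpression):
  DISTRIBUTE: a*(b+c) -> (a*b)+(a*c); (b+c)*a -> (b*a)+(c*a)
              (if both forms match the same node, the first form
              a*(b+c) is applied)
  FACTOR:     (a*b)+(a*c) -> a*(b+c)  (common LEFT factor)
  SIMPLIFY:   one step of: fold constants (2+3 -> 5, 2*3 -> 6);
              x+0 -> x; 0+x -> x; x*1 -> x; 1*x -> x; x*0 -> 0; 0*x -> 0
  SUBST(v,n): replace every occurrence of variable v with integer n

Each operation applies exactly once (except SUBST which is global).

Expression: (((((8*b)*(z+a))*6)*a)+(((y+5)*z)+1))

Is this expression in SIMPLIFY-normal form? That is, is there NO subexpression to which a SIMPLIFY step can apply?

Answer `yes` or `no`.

Expression: (((((8*b)*(z+a))*6)*a)+(((y+5)*z)+1))
Scanning for simplifiable subexpressions (pre-order)...
  at root: (((((8*b)*(z+a))*6)*a)+(((y+5)*z)+1)) (not simplifiable)
  at L: ((((8*b)*(z+a))*6)*a) (not simplifiable)
  at LL: (((8*b)*(z+a))*6) (not simplifiable)
  at LLL: ((8*b)*(z+a)) (not simplifiable)
  at LLLL: (8*b) (not simplifiable)
  at LLLR: (z+a) (not simplifiable)
  at R: (((y+5)*z)+1) (not simplifiable)
  at RL: ((y+5)*z) (not simplifiable)
  at RLL: (y+5) (not simplifiable)
Result: no simplifiable subexpression found -> normal form.

Answer: yes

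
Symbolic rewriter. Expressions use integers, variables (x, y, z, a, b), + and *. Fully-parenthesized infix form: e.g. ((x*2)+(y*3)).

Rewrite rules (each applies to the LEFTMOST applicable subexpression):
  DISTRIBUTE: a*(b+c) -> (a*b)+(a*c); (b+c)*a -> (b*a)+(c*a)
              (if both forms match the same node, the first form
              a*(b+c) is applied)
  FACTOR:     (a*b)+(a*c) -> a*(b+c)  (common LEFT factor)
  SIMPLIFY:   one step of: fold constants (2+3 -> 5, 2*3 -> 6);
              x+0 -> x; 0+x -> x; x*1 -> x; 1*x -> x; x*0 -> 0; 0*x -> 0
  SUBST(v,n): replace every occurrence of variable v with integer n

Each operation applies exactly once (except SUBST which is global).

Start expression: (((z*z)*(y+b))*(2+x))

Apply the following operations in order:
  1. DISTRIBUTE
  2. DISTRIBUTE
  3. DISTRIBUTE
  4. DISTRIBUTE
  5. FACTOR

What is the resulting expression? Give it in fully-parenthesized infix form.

Answer: (((((z*z)*y)*2)+(((z*z)*b)*2))+(((z*z)*(y+b))*x))

Derivation:
Start: (((z*z)*(y+b))*(2+x))
Apply DISTRIBUTE at root (target: (((z*z)*(y+b))*(2+x))): (((z*z)*(y+b))*(2+x)) -> ((((z*z)*(y+b))*2)+(((z*z)*(y+b))*x))
Apply DISTRIBUTE at LL (target: ((z*z)*(y+b))): ((((z*z)*(y+b))*2)+(((z*z)*(y+b))*x)) -> (((((z*z)*y)+((z*z)*b))*2)+(((z*z)*(y+b))*x))
Apply DISTRIBUTE at L (target: ((((z*z)*y)+((z*z)*b))*2)): (((((z*z)*y)+((z*z)*b))*2)+(((z*z)*(y+b))*x)) -> (((((z*z)*y)*2)+(((z*z)*b)*2))+(((z*z)*(y+b))*x))
Apply DISTRIBUTE at RL (target: ((z*z)*(y+b))): (((((z*z)*y)*2)+(((z*z)*b)*2))+(((z*z)*(y+b))*x)) -> (((((z*z)*y)*2)+(((z*z)*b)*2))+((((z*z)*y)+((z*z)*b))*x))
Apply FACTOR at RL (target: (((z*z)*y)+((z*z)*b))): (((((z*z)*y)*2)+(((z*z)*b)*2))+((((z*z)*y)+((z*z)*b))*x)) -> (((((z*z)*y)*2)+(((z*z)*b)*2))+(((z*z)*(y+b))*x))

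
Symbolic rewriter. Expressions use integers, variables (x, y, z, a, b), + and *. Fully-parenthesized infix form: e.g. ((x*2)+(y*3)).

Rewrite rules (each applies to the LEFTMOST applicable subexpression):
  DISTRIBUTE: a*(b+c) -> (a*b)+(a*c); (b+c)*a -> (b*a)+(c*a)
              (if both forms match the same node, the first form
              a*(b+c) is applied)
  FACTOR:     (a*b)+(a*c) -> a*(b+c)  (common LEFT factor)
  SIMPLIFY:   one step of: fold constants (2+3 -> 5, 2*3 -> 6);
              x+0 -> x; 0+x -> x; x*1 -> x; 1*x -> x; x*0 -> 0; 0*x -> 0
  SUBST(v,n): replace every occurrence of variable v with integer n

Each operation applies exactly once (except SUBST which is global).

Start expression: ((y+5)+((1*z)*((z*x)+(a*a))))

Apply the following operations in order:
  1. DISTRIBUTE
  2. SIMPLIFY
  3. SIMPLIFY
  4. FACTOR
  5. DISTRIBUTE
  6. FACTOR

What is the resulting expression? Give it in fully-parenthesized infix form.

Start: ((y+5)+((1*z)*((z*x)+(a*a))))
Apply DISTRIBUTE at R (target: ((1*z)*((z*x)+(a*a)))): ((y+5)+((1*z)*((z*x)+(a*a)))) -> ((y+5)+(((1*z)*(z*x))+((1*z)*(a*a))))
Apply SIMPLIFY at RLL (target: (1*z)): ((y+5)+(((1*z)*(z*x))+((1*z)*(a*a)))) -> ((y+5)+((z*(z*x))+((1*z)*(a*a))))
Apply SIMPLIFY at RRL (target: (1*z)): ((y+5)+((z*(z*x))+((1*z)*(a*a)))) -> ((y+5)+((z*(z*x))+(z*(a*a))))
Apply FACTOR at R (target: ((z*(z*x))+(z*(a*a)))): ((y+5)+((z*(z*x))+(z*(a*a)))) -> ((y+5)+(z*((z*x)+(a*a))))
Apply DISTRIBUTE at R (target: (z*((z*x)+(a*a)))): ((y+5)+(z*((z*x)+(a*a)))) -> ((y+5)+((z*(z*x))+(z*(a*a))))
Apply FACTOR at R (target: ((z*(z*x))+(z*(a*a)))): ((y+5)+((z*(z*x))+(z*(a*a)))) -> ((y+5)+(z*((z*x)+(a*a))))

Answer: ((y+5)+(z*((z*x)+(a*a))))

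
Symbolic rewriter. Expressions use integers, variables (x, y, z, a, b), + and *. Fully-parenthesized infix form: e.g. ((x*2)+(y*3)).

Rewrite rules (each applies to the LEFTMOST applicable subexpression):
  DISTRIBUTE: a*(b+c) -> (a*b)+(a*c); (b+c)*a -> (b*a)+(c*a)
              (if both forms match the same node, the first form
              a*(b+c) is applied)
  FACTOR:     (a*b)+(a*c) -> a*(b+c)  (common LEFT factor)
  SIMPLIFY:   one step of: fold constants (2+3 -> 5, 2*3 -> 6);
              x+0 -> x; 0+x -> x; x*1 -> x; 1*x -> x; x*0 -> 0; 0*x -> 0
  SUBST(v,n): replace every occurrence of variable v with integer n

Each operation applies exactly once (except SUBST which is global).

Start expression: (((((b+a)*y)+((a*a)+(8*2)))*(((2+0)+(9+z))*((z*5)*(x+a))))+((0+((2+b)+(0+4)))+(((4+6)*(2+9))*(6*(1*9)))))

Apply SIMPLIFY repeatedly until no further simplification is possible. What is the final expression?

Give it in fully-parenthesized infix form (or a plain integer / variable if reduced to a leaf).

Answer: (((((b+a)*y)+((a*a)+16))*((2+(9+z))*((z*5)*(x+a))))+(((2+b)+4)+5940))

Derivation:
Start: (((((b+a)*y)+((a*a)+(8*2)))*(((2+0)+(9+z))*((z*5)*(x+a))))+((0+((2+b)+(0+4)))+(((4+6)*(2+9))*(6*(1*9)))))
Step 1: at LLRR: (8*2) -> 16; overall: (((((b+a)*y)+((a*a)+(8*2)))*(((2+0)+(9+z))*((z*5)*(x+a))))+((0+((2+b)+(0+4)))+(((4+6)*(2+9))*(6*(1*9))))) -> (((((b+a)*y)+((a*a)+16))*(((2+0)+(9+z))*((z*5)*(x+a))))+((0+((2+b)+(0+4)))+(((4+6)*(2+9))*(6*(1*9)))))
Step 2: at LRLL: (2+0) -> 2; overall: (((((b+a)*y)+((a*a)+16))*(((2+0)+(9+z))*((z*5)*(x+a))))+((0+((2+b)+(0+4)))+(((4+6)*(2+9))*(6*(1*9))))) -> (((((b+a)*y)+((a*a)+16))*((2+(9+z))*((z*5)*(x+a))))+((0+((2+b)+(0+4)))+(((4+6)*(2+9))*(6*(1*9)))))
Step 3: at RL: (0+((2+b)+(0+4))) -> ((2+b)+(0+4)); overall: (((((b+a)*y)+((a*a)+16))*((2+(9+z))*((z*5)*(x+a))))+((0+((2+b)+(0+4)))+(((4+6)*(2+9))*(6*(1*9))))) -> (((((b+a)*y)+((a*a)+16))*((2+(9+z))*((z*5)*(x+a))))+(((2+b)+(0+4))+(((4+6)*(2+9))*(6*(1*9)))))
Step 4: at RLR: (0+4) -> 4; overall: (((((b+a)*y)+((a*a)+16))*((2+(9+z))*((z*5)*(x+a))))+(((2+b)+(0+4))+(((4+6)*(2+9))*(6*(1*9))))) -> (((((b+a)*y)+((a*a)+16))*((2+(9+z))*((z*5)*(x+a))))+(((2+b)+4)+(((4+6)*(2+9))*(6*(1*9)))))
Step 5: at RRLL: (4+6) -> 10; overall: (((((b+a)*y)+((a*a)+16))*((2+(9+z))*((z*5)*(x+a))))+(((2+b)+4)+(((4+6)*(2+9))*(6*(1*9))))) -> (((((b+a)*y)+((a*a)+16))*((2+(9+z))*((z*5)*(x+a))))+(((2+b)+4)+((10*(2+9))*(6*(1*9)))))
Step 6: at RRLR: (2+9) -> 11; overall: (((((b+a)*y)+((a*a)+16))*((2+(9+z))*((z*5)*(x+a))))+(((2+b)+4)+((10*(2+9))*(6*(1*9))))) -> (((((b+a)*y)+((a*a)+16))*((2+(9+z))*((z*5)*(x+a))))+(((2+b)+4)+((10*11)*(6*(1*9)))))
Step 7: at RRL: (10*11) -> 110; overall: (((((b+a)*y)+((a*a)+16))*((2+(9+z))*((z*5)*(x+a))))+(((2+b)+4)+((10*11)*(6*(1*9))))) -> (((((b+a)*y)+((a*a)+16))*((2+(9+z))*((z*5)*(x+a))))+(((2+b)+4)+(110*(6*(1*9)))))
Step 8: at RRRR: (1*9) -> 9; overall: (((((b+a)*y)+((a*a)+16))*((2+(9+z))*((z*5)*(x+a))))+(((2+b)+4)+(110*(6*(1*9))))) -> (((((b+a)*y)+((a*a)+16))*((2+(9+z))*((z*5)*(x+a))))+(((2+b)+4)+(110*(6*9))))
Step 9: at RRR: (6*9) -> 54; overall: (((((b+a)*y)+((a*a)+16))*((2+(9+z))*((z*5)*(x+a))))+(((2+b)+4)+(110*(6*9)))) -> (((((b+a)*y)+((a*a)+16))*((2+(9+z))*((z*5)*(x+a))))+(((2+b)+4)+(110*54)))
Step 10: at RR: (110*54) -> 5940; overall: (((((b+a)*y)+((a*a)+16))*((2+(9+z))*((z*5)*(x+a))))+(((2+b)+4)+(110*54))) -> (((((b+a)*y)+((a*a)+16))*((2+(9+z))*((z*5)*(x+a))))+(((2+b)+4)+5940))
Fixed point: (((((b+a)*y)+((a*a)+16))*((2+(9+z))*((z*5)*(x+a))))+(((2+b)+4)+5940))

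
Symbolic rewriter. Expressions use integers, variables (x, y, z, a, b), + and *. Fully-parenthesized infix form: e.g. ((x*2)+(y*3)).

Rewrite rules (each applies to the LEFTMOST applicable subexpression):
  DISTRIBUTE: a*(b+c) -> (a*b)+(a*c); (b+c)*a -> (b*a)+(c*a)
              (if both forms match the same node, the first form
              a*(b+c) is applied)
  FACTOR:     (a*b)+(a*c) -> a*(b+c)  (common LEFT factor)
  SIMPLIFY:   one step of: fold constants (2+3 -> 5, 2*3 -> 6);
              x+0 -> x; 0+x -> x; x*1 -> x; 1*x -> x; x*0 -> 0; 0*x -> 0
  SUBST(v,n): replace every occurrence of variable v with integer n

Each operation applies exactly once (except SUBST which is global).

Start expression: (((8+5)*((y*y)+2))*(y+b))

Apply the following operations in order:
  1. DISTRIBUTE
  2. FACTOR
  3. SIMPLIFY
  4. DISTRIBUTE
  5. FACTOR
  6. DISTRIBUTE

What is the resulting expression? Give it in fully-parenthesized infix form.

Start: (((8+5)*((y*y)+2))*(y+b))
Apply DISTRIBUTE at root (target: (((8+5)*((y*y)+2))*(y+b))): (((8+5)*((y*y)+2))*(y+b)) -> ((((8+5)*((y*y)+2))*y)+(((8+5)*((y*y)+2))*b))
Apply FACTOR at root (target: ((((8+5)*((y*y)+2))*y)+(((8+5)*((y*y)+2))*b))): ((((8+5)*((y*y)+2))*y)+(((8+5)*((y*y)+2))*b)) -> (((8+5)*((y*y)+2))*(y+b))
Apply SIMPLIFY at LL (target: (8+5)): (((8+5)*((y*y)+2))*(y+b)) -> ((13*((y*y)+2))*(y+b))
Apply DISTRIBUTE at root (target: ((13*((y*y)+2))*(y+b))): ((13*((y*y)+2))*(y+b)) -> (((13*((y*y)+2))*y)+((13*((y*y)+2))*b))
Apply FACTOR at root (target: (((13*((y*y)+2))*y)+((13*((y*y)+2))*b))): (((13*((y*y)+2))*y)+((13*((y*y)+2))*b)) -> ((13*((y*y)+2))*(y+b))
Apply DISTRIBUTE at root (target: ((13*((y*y)+2))*(y+b))): ((13*((y*y)+2))*(y+b)) -> (((13*((y*y)+2))*y)+((13*((y*y)+2))*b))

Answer: (((13*((y*y)+2))*y)+((13*((y*y)+2))*b))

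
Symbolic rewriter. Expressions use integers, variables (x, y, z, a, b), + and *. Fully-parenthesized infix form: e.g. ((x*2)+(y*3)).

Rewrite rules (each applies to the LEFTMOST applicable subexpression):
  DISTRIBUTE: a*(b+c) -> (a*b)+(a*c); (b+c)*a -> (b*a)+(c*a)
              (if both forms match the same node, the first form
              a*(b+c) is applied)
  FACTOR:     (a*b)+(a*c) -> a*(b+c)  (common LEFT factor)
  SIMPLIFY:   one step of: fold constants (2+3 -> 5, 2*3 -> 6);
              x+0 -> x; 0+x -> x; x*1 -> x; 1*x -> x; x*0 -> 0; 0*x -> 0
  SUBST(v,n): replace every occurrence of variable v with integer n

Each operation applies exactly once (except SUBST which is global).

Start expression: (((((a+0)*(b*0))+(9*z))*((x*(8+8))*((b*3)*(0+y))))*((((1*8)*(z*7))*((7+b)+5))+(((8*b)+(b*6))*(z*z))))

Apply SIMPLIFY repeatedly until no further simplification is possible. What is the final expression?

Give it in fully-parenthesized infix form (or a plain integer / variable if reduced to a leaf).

Answer: (((9*z)*((x*16)*((b*3)*y)))*(((8*(z*7))*((7+b)+5))+(((8*b)+(b*6))*(z*z))))

Derivation:
Start: (((((a+0)*(b*0))+(9*z))*((x*(8+8))*((b*3)*(0+y))))*((((1*8)*(z*7))*((7+b)+5))+(((8*b)+(b*6))*(z*z))))
Step 1: at LLLL: (a+0) -> a; overall: (((((a+0)*(b*0))+(9*z))*((x*(8+8))*((b*3)*(0+y))))*((((1*8)*(z*7))*((7+b)+5))+(((8*b)+(b*6))*(z*z)))) -> ((((a*(b*0))+(9*z))*((x*(8+8))*((b*3)*(0+y))))*((((1*8)*(z*7))*((7+b)+5))+(((8*b)+(b*6))*(z*z))))
Step 2: at LLLR: (b*0) -> 0; overall: ((((a*(b*0))+(9*z))*((x*(8+8))*((b*3)*(0+y))))*((((1*8)*(z*7))*((7+b)+5))+(((8*b)+(b*6))*(z*z)))) -> ((((a*0)+(9*z))*((x*(8+8))*((b*3)*(0+y))))*((((1*8)*(z*7))*((7+b)+5))+(((8*b)+(b*6))*(z*z))))
Step 3: at LLL: (a*0) -> 0; overall: ((((a*0)+(9*z))*((x*(8+8))*((b*3)*(0+y))))*((((1*8)*(z*7))*((7+b)+5))+(((8*b)+(b*6))*(z*z)))) -> (((0+(9*z))*((x*(8+8))*((b*3)*(0+y))))*((((1*8)*(z*7))*((7+b)+5))+(((8*b)+(b*6))*(z*z))))
Step 4: at LL: (0+(9*z)) -> (9*z); overall: (((0+(9*z))*((x*(8+8))*((b*3)*(0+y))))*((((1*8)*(z*7))*((7+b)+5))+(((8*b)+(b*6))*(z*z)))) -> (((9*z)*((x*(8+8))*((b*3)*(0+y))))*((((1*8)*(z*7))*((7+b)+5))+(((8*b)+(b*6))*(z*z))))
Step 5: at LRLR: (8+8) -> 16; overall: (((9*z)*((x*(8+8))*((b*3)*(0+y))))*((((1*8)*(z*7))*((7+b)+5))+(((8*b)+(b*6))*(z*z)))) -> (((9*z)*((x*16)*((b*3)*(0+y))))*((((1*8)*(z*7))*((7+b)+5))+(((8*b)+(b*6))*(z*z))))
Step 6: at LRRR: (0+y) -> y; overall: (((9*z)*((x*16)*((b*3)*(0+y))))*((((1*8)*(z*7))*((7+b)+5))+(((8*b)+(b*6))*(z*z)))) -> (((9*z)*((x*16)*((b*3)*y)))*((((1*8)*(z*7))*((7+b)+5))+(((8*b)+(b*6))*(z*z))))
Step 7: at RLLL: (1*8) -> 8; overall: (((9*z)*((x*16)*((b*3)*y)))*((((1*8)*(z*7))*((7+b)+5))+(((8*b)+(b*6))*(z*z)))) -> (((9*z)*((x*16)*((b*3)*y)))*(((8*(z*7))*((7+b)+5))+(((8*b)+(b*6))*(z*z))))
Fixed point: (((9*z)*((x*16)*((b*3)*y)))*(((8*(z*7))*((7+b)+5))+(((8*b)+(b*6))*(z*z))))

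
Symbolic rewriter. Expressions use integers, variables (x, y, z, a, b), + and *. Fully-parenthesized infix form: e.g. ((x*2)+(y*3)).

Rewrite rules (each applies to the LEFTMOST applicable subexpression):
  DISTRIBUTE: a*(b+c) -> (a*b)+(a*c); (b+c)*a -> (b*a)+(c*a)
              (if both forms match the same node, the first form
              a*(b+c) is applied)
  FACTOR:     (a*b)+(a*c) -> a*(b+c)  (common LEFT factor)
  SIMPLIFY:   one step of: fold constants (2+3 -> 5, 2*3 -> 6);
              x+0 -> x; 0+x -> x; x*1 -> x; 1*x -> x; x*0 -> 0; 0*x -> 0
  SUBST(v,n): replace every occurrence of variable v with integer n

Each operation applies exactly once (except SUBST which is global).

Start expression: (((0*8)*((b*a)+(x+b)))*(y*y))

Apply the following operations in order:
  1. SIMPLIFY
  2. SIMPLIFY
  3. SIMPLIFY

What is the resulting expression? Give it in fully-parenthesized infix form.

Answer: 0

Derivation:
Start: (((0*8)*((b*a)+(x+b)))*(y*y))
Apply SIMPLIFY at LL (target: (0*8)): (((0*8)*((b*a)+(x+b)))*(y*y)) -> ((0*((b*a)+(x+b)))*(y*y))
Apply SIMPLIFY at L (target: (0*((b*a)+(x+b)))): ((0*((b*a)+(x+b)))*(y*y)) -> (0*(y*y))
Apply SIMPLIFY at root (target: (0*(y*y))): (0*(y*y)) -> 0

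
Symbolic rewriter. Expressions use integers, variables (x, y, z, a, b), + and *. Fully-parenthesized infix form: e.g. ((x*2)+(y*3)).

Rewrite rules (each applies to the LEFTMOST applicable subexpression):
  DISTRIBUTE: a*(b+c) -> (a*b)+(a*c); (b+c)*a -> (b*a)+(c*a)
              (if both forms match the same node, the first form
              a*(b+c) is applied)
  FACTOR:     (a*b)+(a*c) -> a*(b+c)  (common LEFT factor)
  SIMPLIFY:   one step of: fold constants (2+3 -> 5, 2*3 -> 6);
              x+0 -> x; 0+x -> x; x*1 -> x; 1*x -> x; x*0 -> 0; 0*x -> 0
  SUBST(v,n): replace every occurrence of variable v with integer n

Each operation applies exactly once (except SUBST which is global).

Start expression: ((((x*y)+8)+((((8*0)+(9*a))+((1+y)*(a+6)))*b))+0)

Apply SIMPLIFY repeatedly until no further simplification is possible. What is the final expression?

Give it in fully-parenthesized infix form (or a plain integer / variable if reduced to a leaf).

Answer: (((x*y)+8)+(((9*a)+((1+y)*(a+6)))*b))

Derivation:
Start: ((((x*y)+8)+((((8*0)+(9*a))+((1+y)*(a+6)))*b))+0)
Step 1: at root: ((((x*y)+8)+((((8*0)+(9*a))+((1+y)*(a+6)))*b))+0) -> (((x*y)+8)+((((8*0)+(9*a))+((1+y)*(a+6)))*b)); overall: ((((x*y)+8)+((((8*0)+(9*a))+((1+y)*(a+6)))*b))+0) -> (((x*y)+8)+((((8*0)+(9*a))+((1+y)*(a+6)))*b))
Step 2: at RLLL: (8*0) -> 0; overall: (((x*y)+8)+((((8*0)+(9*a))+((1+y)*(a+6)))*b)) -> (((x*y)+8)+(((0+(9*a))+((1+y)*(a+6)))*b))
Step 3: at RLL: (0+(9*a)) -> (9*a); overall: (((x*y)+8)+(((0+(9*a))+((1+y)*(a+6)))*b)) -> (((x*y)+8)+(((9*a)+((1+y)*(a+6)))*b))
Fixed point: (((x*y)+8)+(((9*a)+((1+y)*(a+6)))*b))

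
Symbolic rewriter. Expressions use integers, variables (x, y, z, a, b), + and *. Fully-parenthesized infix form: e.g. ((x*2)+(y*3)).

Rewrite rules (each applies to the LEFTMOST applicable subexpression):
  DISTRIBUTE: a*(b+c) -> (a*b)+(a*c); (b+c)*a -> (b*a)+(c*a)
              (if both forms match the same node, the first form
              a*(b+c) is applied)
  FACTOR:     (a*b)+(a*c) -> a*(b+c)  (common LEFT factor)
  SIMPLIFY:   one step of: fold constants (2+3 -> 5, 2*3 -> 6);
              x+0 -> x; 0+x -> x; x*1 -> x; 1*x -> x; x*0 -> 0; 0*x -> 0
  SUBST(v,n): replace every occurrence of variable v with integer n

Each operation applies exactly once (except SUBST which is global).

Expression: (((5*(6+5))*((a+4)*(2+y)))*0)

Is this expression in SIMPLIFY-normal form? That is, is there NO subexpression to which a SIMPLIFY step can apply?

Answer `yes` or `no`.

Expression: (((5*(6+5))*((a+4)*(2+y)))*0)
Scanning for simplifiable subexpressions (pre-order)...
  at root: (((5*(6+5))*((a+4)*(2+y)))*0) (SIMPLIFIABLE)
  at L: ((5*(6+5))*((a+4)*(2+y))) (not simplifiable)
  at LL: (5*(6+5)) (not simplifiable)
  at LLR: (6+5) (SIMPLIFIABLE)
  at LR: ((a+4)*(2+y)) (not simplifiable)
  at LRL: (a+4) (not simplifiable)
  at LRR: (2+y) (not simplifiable)
Found simplifiable subexpr at path root: (((5*(6+5))*((a+4)*(2+y)))*0)
One SIMPLIFY step would give: 0
-> NOT in normal form.

Answer: no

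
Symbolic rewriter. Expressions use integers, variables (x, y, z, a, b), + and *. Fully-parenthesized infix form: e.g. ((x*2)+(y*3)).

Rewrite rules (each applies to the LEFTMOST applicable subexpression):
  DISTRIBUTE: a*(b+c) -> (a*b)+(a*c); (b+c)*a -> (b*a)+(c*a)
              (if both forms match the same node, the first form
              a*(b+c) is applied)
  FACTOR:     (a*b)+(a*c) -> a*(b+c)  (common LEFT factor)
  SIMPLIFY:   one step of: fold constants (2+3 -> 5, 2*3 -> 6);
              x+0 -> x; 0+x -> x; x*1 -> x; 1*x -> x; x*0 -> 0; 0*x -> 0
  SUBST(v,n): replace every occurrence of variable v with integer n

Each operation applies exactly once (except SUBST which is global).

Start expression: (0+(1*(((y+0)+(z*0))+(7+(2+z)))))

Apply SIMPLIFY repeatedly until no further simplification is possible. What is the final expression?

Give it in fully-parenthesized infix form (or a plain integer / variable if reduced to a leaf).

Answer: (y+(7+(2+z)))

Derivation:
Start: (0+(1*(((y+0)+(z*0))+(7+(2+z)))))
Step 1: at root: (0+(1*(((y+0)+(z*0))+(7+(2+z))))) -> (1*(((y+0)+(z*0))+(7+(2+z)))); overall: (0+(1*(((y+0)+(z*0))+(7+(2+z))))) -> (1*(((y+0)+(z*0))+(7+(2+z))))
Step 2: at root: (1*(((y+0)+(z*0))+(7+(2+z)))) -> (((y+0)+(z*0))+(7+(2+z))); overall: (1*(((y+0)+(z*0))+(7+(2+z)))) -> (((y+0)+(z*0))+(7+(2+z)))
Step 3: at LL: (y+0) -> y; overall: (((y+0)+(z*0))+(7+(2+z))) -> ((y+(z*0))+(7+(2+z)))
Step 4: at LR: (z*0) -> 0; overall: ((y+(z*0))+(7+(2+z))) -> ((y+0)+(7+(2+z)))
Step 5: at L: (y+0) -> y; overall: ((y+0)+(7+(2+z))) -> (y+(7+(2+z)))
Fixed point: (y+(7+(2+z)))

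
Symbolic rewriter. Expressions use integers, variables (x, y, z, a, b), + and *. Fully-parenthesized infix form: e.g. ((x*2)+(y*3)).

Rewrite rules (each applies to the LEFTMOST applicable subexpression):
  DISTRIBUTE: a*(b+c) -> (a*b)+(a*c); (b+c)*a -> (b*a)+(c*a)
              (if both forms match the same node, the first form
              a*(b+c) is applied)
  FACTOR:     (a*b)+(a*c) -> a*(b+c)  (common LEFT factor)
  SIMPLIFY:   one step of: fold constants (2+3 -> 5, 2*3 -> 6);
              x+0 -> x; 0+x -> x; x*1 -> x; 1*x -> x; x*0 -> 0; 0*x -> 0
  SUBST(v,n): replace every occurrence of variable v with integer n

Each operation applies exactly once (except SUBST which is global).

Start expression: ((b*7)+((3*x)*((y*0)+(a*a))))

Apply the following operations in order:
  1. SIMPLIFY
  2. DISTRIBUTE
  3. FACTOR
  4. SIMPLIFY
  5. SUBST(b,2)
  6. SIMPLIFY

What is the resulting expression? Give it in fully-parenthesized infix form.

Start: ((b*7)+((3*x)*((y*0)+(a*a))))
Apply SIMPLIFY at RRL (target: (y*0)): ((b*7)+((3*x)*((y*0)+(a*a)))) -> ((b*7)+((3*x)*(0+(a*a))))
Apply DISTRIBUTE at R (target: ((3*x)*(0+(a*a)))): ((b*7)+((3*x)*(0+(a*a)))) -> ((b*7)+(((3*x)*0)+((3*x)*(a*a))))
Apply FACTOR at R (target: (((3*x)*0)+((3*x)*(a*a)))): ((b*7)+(((3*x)*0)+((3*x)*(a*a)))) -> ((b*7)+((3*x)*(0+(a*a))))
Apply SIMPLIFY at RR (target: (0+(a*a))): ((b*7)+((3*x)*(0+(a*a)))) -> ((b*7)+((3*x)*(a*a)))
Apply SUBST(b,2): ((b*7)+((3*x)*(a*a))) -> ((2*7)+((3*x)*(a*a)))
Apply SIMPLIFY at L (target: (2*7)): ((2*7)+((3*x)*(a*a))) -> (14+((3*x)*(a*a)))

Answer: (14+((3*x)*(a*a)))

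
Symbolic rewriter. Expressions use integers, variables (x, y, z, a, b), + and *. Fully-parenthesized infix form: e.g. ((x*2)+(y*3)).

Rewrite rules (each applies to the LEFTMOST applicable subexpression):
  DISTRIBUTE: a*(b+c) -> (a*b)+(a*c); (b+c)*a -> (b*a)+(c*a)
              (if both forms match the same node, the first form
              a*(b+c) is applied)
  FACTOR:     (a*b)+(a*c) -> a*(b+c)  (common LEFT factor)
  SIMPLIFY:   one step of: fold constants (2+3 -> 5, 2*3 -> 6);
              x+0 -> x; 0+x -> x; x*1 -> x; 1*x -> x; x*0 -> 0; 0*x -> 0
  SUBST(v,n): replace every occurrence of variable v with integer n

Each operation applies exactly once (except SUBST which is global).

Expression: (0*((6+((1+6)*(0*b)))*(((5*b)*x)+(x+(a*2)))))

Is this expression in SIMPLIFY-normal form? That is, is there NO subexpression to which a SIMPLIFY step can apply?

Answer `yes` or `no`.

Expression: (0*((6+((1+6)*(0*b)))*(((5*b)*x)+(x+(a*2)))))
Scanning for simplifiable subexpressions (pre-order)...
  at root: (0*((6+((1+6)*(0*b)))*(((5*b)*x)+(x+(a*2))))) (SIMPLIFIABLE)
  at R: ((6+((1+6)*(0*b)))*(((5*b)*x)+(x+(a*2)))) (not simplifiable)
  at RL: (6+((1+6)*(0*b))) (not simplifiable)
  at RLR: ((1+6)*(0*b)) (not simplifiable)
  at RLRL: (1+6) (SIMPLIFIABLE)
  at RLRR: (0*b) (SIMPLIFIABLE)
  at RR: (((5*b)*x)+(x+(a*2))) (not simplifiable)
  at RRL: ((5*b)*x) (not simplifiable)
  at RRLL: (5*b) (not simplifiable)
  at RRR: (x+(a*2)) (not simplifiable)
  at RRRR: (a*2) (not simplifiable)
Found simplifiable subexpr at path root: (0*((6+((1+6)*(0*b)))*(((5*b)*x)+(x+(a*2)))))
One SIMPLIFY step would give: 0
-> NOT in normal form.

Answer: no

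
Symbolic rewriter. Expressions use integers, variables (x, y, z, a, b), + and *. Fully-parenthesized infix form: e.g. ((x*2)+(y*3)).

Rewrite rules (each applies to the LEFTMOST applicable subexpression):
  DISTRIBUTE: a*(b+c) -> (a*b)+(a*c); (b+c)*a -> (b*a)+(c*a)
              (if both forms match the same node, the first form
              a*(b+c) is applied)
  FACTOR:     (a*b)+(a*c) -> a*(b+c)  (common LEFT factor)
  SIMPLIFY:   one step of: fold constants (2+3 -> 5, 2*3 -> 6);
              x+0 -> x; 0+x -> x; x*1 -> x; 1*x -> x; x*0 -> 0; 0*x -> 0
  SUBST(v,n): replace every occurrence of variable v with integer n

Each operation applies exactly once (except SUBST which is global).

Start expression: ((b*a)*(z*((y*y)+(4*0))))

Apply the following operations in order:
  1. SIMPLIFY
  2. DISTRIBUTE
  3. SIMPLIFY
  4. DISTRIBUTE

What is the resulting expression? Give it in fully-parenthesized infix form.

Start: ((b*a)*(z*((y*y)+(4*0))))
Apply SIMPLIFY at RRR (target: (4*0)): ((b*a)*(z*((y*y)+(4*0)))) -> ((b*a)*(z*((y*y)+0)))
Apply DISTRIBUTE at R (target: (z*((y*y)+0))): ((b*a)*(z*((y*y)+0))) -> ((b*a)*((z*(y*y))+(z*0)))
Apply SIMPLIFY at RR (target: (z*0)): ((b*a)*((z*(y*y))+(z*0))) -> ((b*a)*((z*(y*y))+0))
Apply DISTRIBUTE at root (target: ((b*a)*((z*(y*y))+0))): ((b*a)*((z*(y*y))+0)) -> (((b*a)*(z*(y*y)))+((b*a)*0))

Answer: (((b*a)*(z*(y*y)))+((b*a)*0))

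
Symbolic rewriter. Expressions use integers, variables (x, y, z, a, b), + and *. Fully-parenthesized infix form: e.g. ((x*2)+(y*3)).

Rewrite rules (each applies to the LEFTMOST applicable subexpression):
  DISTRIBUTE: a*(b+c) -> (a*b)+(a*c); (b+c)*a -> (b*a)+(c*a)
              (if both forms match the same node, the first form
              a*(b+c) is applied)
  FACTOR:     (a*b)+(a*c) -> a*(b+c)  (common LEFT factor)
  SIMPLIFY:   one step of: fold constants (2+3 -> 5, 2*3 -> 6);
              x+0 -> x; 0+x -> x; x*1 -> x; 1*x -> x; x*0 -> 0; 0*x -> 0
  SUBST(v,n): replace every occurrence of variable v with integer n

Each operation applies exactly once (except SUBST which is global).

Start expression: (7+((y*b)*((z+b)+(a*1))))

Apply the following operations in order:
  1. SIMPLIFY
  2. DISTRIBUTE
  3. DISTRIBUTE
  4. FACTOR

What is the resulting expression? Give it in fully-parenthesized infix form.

Start: (7+((y*b)*((z+b)+(a*1))))
Apply SIMPLIFY at RRR (target: (a*1)): (7+((y*b)*((z+b)+(a*1)))) -> (7+((y*b)*((z+b)+a)))
Apply DISTRIBUTE at R (target: ((y*b)*((z+b)+a))): (7+((y*b)*((z+b)+a))) -> (7+(((y*b)*(z+b))+((y*b)*a)))
Apply DISTRIBUTE at RL (target: ((y*b)*(z+b))): (7+(((y*b)*(z+b))+((y*b)*a))) -> (7+((((y*b)*z)+((y*b)*b))+((y*b)*a)))
Apply FACTOR at RL (target: (((y*b)*z)+((y*b)*b))): (7+((((y*b)*z)+((y*b)*b))+((y*b)*a))) -> (7+(((y*b)*(z+b))+((y*b)*a)))

Answer: (7+(((y*b)*(z+b))+((y*b)*a)))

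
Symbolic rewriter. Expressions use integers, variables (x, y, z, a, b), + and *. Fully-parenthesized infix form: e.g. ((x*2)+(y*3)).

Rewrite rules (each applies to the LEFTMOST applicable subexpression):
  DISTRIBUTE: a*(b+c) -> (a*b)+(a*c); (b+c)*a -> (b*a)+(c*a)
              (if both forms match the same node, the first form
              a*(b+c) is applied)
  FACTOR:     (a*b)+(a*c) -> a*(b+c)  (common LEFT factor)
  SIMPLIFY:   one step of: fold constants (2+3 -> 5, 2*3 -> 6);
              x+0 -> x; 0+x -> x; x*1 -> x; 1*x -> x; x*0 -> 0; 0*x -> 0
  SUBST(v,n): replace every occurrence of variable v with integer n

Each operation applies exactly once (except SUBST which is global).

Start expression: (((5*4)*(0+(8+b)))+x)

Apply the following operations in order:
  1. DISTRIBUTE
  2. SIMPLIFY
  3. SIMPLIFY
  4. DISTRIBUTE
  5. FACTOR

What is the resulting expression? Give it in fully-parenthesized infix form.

Start: (((5*4)*(0+(8+b)))+x)
Apply DISTRIBUTE at L (target: ((5*4)*(0+(8+b)))): (((5*4)*(0+(8+b)))+x) -> ((((5*4)*0)+((5*4)*(8+b)))+x)
Apply SIMPLIFY at LL (target: ((5*4)*0)): ((((5*4)*0)+((5*4)*(8+b)))+x) -> ((0+((5*4)*(8+b)))+x)
Apply SIMPLIFY at L (target: (0+((5*4)*(8+b)))): ((0+((5*4)*(8+b)))+x) -> (((5*4)*(8+b))+x)
Apply DISTRIBUTE at L (target: ((5*4)*(8+b))): (((5*4)*(8+b))+x) -> ((((5*4)*8)+((5*4)*b))+x)
Apply FACTOR at L (target: (((5*4)*8)+((5*4)*b))): ((((5*4)*8)+((5*4)*b))+x) -> (((5*4)*(8+b))+x)

Answer: (((5*4)*(8+b))+x)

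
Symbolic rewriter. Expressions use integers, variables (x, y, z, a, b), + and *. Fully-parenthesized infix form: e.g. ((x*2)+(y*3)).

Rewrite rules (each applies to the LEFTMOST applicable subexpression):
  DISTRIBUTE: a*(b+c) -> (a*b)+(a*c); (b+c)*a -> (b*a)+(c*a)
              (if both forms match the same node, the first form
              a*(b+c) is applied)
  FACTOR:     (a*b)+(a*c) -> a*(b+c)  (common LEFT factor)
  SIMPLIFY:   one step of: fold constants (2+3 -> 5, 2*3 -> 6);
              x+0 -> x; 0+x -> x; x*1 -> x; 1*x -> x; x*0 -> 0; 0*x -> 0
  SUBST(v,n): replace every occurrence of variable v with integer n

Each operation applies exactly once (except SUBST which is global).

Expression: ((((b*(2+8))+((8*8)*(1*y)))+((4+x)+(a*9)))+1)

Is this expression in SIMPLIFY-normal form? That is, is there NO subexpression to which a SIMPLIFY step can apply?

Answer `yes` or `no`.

Answer: no

Derivation:
Expression: ((((b*(2+8))+((8*8)*(1*y)))+((4+x)+(a*9)))+1)
Scanning for simplifiable subexpressions (pre-order)...
  at root: ((((b*(2+8))+((8*8)*(1*y)))+((4+x)+(a*9)))+1) (not simplifiable)
  at L: (((b*(2+8))+((8*8)*(1*y)))+((4+x)+(a*9))) (not simplifiable)
  at LL: ((b*(2+8))+((8*8)*(1*y))) (not simplifiable)
  at LLL: (b*(2+8)) (not simplifiable)
  at LLLR: (2+8) (SIMPLIFIABLE)
  at LLR: ((8*8)*(1*y)) (not simplifiable)
  at LLRL: (8*8) (SIMPLIFIABLE)
  at LLRR: (1*y) (SIMPLIFIABLE)
  at LR: ((4+x)+(a*9)) (not simplifiable)
  at LRL: (4+x) (not simplifiable)
  at LRR: (a*9) (not simplifiable)
Found simplifiable subexpr at path LLLR: (2+8)
One SIMPLIFY step would give: ((((b*10)+((8*8)*(1*y)))+((4+x)+(a*9)))+1)
-> NOT in normal form.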